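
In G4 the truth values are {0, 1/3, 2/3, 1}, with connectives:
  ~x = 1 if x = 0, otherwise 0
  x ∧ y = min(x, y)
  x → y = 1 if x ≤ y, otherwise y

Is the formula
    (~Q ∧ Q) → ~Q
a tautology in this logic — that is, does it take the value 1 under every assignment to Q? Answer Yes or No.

Yes

Q = 0 ↦ 1
Q = 1/3 ↦ 1
Q = 2/3 ↦ 1
Q = 1 ↦ 1
Every assignment gives a value ≥ 1.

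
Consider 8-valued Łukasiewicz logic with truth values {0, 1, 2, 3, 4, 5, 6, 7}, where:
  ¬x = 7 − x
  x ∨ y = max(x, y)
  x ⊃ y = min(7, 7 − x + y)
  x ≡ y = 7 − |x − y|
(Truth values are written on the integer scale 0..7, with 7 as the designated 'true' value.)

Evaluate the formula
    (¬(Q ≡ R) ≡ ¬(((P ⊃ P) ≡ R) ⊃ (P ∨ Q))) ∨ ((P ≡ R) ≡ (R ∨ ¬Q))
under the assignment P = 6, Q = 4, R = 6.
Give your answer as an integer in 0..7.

6

Q ≡ R = 4 ≡ 6 = 5
¬(Q ≡ R) = ¬5 = 2
P ⊃ P = 6 ⊃ 6 = 7
(P ⊃ P) ≡ R = 7 ≡ 6 = 6
P ∨ Q = 6 ∨ 4 = 6
((P ⊃ P) ≡ R) ⊃ (P ∨ Q) = 6 ⊃ 6 = 7
¬(((P ⊃ P) ≡ R) ⊃ (P ∨ Q)) = ¬7 = 0
¬(Q ≡ R) ≡ ¬(((P ⊃ P) ≡ R) ⊃ (P ∨ Q)) = 2 ≡ 0 = 5
P ≡ R = 6 ≡ 6 = 7
¬Q = ¬4 = 3
R ∨ ¬Q = 6 ∨ 3 = 6
(P ≡ R) ≡ (R ∨ ¬Q) = 7 ≡ 6 = 6
(¬(Q ≡ R) ≡ ¬(((P ⊃ P) ≡ R) ⊃ (P ∨ Q))) ∨ ((P ≡ R) ≡ (R ∨ ¬Q)) = 5 ∨ 6 = 6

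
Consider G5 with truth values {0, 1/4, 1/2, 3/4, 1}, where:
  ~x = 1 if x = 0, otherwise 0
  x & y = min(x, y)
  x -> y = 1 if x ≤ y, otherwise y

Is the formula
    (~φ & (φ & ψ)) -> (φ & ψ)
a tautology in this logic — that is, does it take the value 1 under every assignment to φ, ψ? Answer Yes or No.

At φ = 1, ψ = 1/4, for instance:
~φ = ~1 = 0
φ & ψ = 1 & 1/4 = 1/4
~φ & (φ & ψ) = 0 & 1/4 = 0
(~φ & (φ & ψ)) -> (φ & ψ) = 0 -> 1/4 = 1
and checking the remaining 24 assignments likewise gives ≥ 1 in every case.

Yes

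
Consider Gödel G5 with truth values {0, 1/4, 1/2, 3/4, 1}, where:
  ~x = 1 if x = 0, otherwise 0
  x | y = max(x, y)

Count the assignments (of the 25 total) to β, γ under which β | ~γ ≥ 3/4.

value 1: 9 assignments (counts)
value 3/4: 4 assignments (counts)
value 1/2: 4 assignments
value 1/4: 4 assignments
value 0: 4 assignments
So 13 of the 25 assignments meet the threshold.

13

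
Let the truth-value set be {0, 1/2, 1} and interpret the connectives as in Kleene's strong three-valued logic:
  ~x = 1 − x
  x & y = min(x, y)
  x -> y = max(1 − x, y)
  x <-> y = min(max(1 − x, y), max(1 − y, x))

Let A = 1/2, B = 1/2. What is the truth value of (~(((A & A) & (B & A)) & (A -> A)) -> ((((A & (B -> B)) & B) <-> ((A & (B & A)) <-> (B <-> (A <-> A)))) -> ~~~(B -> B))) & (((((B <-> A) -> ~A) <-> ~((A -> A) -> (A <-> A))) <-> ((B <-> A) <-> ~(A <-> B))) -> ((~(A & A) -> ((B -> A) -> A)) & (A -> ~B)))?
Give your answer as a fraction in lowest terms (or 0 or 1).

1/2

A & A = 1/2 & 1/2 = 1/2
B & A = 1/2 & 1/2 = 1/2
(A & A) & (B & A) = 1/2 & 1/2 = 1/2
A -> A = 1/2 -> 1/2 = 1/2
((A & A) & (B & A)) & (A -> A) = 1/2 & 1/2 = 1/2
~(((A & A) & (B & A)) & (A -> A)) = ~1/2 = 1/2
B -> B = 1/2 -> 1/2 = 1/2
A & (B -> B) = 1/2 & 1/2 = 1/2
(A & (B -> B)) & B = 1/2 & 1/2 = 1/2
B & A = 1/2 & 1/2 = 1/2
A & (B & A) = 1/2 & 1/2 = 1/2
A <-> A = 1/2 <-> 1/2 = 1/2
B <-> (A <-> A) = 1/2 <-> 1/2 = 1/2
(A & (B & A)) <-> (B <-> (A <-> A)) = 1/2 <-> 1/2 = 1/2
((A & (B -> B)) & B) <-> ((A & (B & A)) <-> (B <-> (A <-> A))) = 1/2 <-> 1/2 = 1/2
B -> B = 1/2 -> 1/2 = 1/2
~(B -> B) = ~1/2 = 1/2
~~(B -> B) = ~1/2 = 1/2
~~~(B -> B) = ~1/2 = 1/2
(((A & (B -> B)) & B) <-> ((A & (B & A)) <-> (B <-> (A <-> A)))) -> ~~~(B -> B) = 1/2 -> 1/2 = 1/2
~(((A & A) & (B & A)) & (A -> A)) -> ((((A & (B -> B)) & B) <-> ((A & (B & A)) <-> (B <-> (A <-> A)))) -> ~~~(B -> B)) = 1/2 -> 1/2 = 1/2
B <-> A = 1/2 <-> 1/2 = 1/2
~A = ~1/2 = 1/2
(B <-> A) -> ~A = 1/2 -> 1/2 = 1/2
A -> A = 1/2 -> 1/2 = 1/2
A <-> A = 1/2 <-> 1/2 = 1/2
(A -> A) -> (A <-> A) = 1/2 -> 1/2 = 1/2
~((A -> A) -> (A <-> A)) = ~1/2 = 1/2
((B <-> A) -> ~A) <-> ~((A -> A) -> (A <-> A)) = 1/2 <-> 1/2 = 1/2
B <-> A = 1/2 <-> 1/2 = 1/2
A <-> B = 1/2 <-> 1/2 = 1/2
~(A <-> B) = ~1/2 = 1/2
(B <-> A) <-> ~(A <-> B) = 1/2 <-> 1/2 = 1/2
(((B <-> A) -> ~A) <-> ~((A -> A) -> (A <-> A))) <-> ((B <-> A) <-> ~(A <-> B)) = 1/2 <-> 1/2 = 1/2
A & A = 1/2 & 1/2 = 1/2
~(A & A) = ~1/2 = 1/2
B -> A = 1/2 -> 1/2 = 1/2
(B -> A) -> A = 1/2 -> 1/2 = 1/2
~(A & A) -> ((B -> A) -> A) = 1/2 -> 1/2 = 1/2
~B = ~1/2 = 1/2
A -> ~B = 1/2 -> 1/2 = 1/2
(~(A & A) -> ((B -> A) -> A)) & (A -> ~B) = 1/2 & 1/2 = 1/2
((((B <-> A) -> ~A) <-> ~((A -> A) -> (A <-> A))) <-> ((B <-> A) <-> ~(A <-> B))) -> ((~(A & A) -> ((B -> A) -> A)) & (A -> ~B)) = 1/2 -> 1/2 = 1/2
(~(((A & A) & (B & A)) & (A -> A)) -> ((((A & (B -> B)) & B) <-> ((A & (B & A)) <-> (B <-> (A <-> A)))) -> ~~~(B -> B))) & (((((B <-> A) -> ~A) <-> ~((A -> A) -> (A <-> A))) <-> ((B <-> A) <-> ~(A <-> B))) -> ((~(A & A) -> ((B -> A) -> A)) & (A -> ~B))) = 1/2 & 1/2 = 1/2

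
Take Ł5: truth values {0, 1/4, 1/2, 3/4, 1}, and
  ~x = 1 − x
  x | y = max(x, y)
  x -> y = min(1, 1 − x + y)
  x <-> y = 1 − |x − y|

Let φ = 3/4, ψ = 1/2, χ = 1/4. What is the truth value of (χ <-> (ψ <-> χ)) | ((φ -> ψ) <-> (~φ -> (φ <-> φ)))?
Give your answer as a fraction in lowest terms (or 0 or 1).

3/4

ψ <-> χ = 1/2 <-> 1/4 = 3/4
χ <-> (ψ <-> χ) = 1/4 <-> 3/4 = 1/2
φ -> ψ = 3/4 -> 1/2 = 3/4
~φ = ~3/4 = 1/4
φ <-> φ = 3/4 <-> 3/4 = 1
~φ -> (φ <-> φ) = 1/4 -> 1 = 1
(φ -> ψ) <-> (~φ -> (φ <-> φ)) = 3/4 <-> 1 = 3/4
(χ <-> (ψ <-> χ)) | ((φ -> ψ) <-> (~φ -> (φ <-> φ))) = 1/2 | 3/4 = 3/4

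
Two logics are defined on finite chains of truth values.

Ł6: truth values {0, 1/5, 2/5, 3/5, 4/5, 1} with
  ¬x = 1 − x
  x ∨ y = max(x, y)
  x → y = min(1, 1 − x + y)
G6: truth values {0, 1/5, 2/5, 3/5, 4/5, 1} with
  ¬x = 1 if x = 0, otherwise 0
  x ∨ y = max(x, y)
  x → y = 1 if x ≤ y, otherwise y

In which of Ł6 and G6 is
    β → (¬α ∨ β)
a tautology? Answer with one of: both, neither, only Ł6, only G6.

In Ł6: every assignment gives 1 — tautology.
In G6: every assignment gives 1 — tautology.

both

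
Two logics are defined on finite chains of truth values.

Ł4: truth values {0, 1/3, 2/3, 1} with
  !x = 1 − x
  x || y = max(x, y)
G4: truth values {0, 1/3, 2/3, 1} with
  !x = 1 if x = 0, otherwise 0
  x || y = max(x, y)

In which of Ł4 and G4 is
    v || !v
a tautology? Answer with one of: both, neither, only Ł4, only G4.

In Ł4: at v = 1/3 the value is 2/3 — not a tautology.
In G4: at v = 1/3 the value is 1/3 — not a tautology.

neither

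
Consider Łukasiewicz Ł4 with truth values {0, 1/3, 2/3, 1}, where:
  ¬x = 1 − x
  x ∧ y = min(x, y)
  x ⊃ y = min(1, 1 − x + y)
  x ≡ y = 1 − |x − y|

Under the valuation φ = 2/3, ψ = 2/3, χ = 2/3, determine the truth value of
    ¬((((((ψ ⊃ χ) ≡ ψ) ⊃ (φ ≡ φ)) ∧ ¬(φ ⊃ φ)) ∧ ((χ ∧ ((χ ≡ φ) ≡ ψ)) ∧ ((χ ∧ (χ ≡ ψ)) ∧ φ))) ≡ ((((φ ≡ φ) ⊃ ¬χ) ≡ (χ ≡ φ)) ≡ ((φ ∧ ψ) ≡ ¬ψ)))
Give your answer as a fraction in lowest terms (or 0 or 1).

2/3

ψ ⊃ χ = 2/3 ⊃ 2/3 = 1
(ψ ⊃ χ) ≡ ψ = 1 ≡ 2/3 = 2/3
φ ≡ φ = 2/3 ≡ 2/3 = 1
((ψ ⊃ χ) ≡ ψ) ⊃ (φ ≡ φ) = 2/3 ⊃ 1 = 1
φ ⊃ φ = 2/3 ⊃ 2/3 = 1
¬(φ ⊃ φ) = ¬1 = 0
(((ψ ⊃ χ) ≡ ψ) ⊃ (φ ≡ φ)) ∧ ¬(φ ⊃ φ) = 1 ∧ 0 = 0
χ ≡ φ = 2/3 ≡ 2/3 = 1
(χ ≡ φ) ≡ ψ = 1 ≡ 2/3 = 2/3
χ ∧ ((χ ≡ φ) ≡ ψ) = 2/3 ∧ 2/3 = 2/3
χ ≡ ψ = 2/3 ≡ 2/3 = 1
χ ∧ (χ ≡ ψ) = 2/3 ∧ 1 = 2/3
(χ ∧ (χ ≡ ψ)) ∧ φ = 2/3 ∧ 2/3 = 2/3
(χ ∧ ((χ ≡ φ) ≡ ψ)) ∧ ((χ ∧ (χ ≡ ψ)) ∧ φ) = 2/3 ∧ 2/3 = 2/3
((((ψ ⊃ χ) ≡ ψ) ⊃ (φ ≡ φ)) ∧ ¬(φ ⊃ φ)) ∧ ((χ ∧ ((χ ≡ φ) ≡ ψ)) ∧ ((χ ∧ (χ ≡ ψ)) ∧ φ)) = 0 ∧ 2/3 = 0
φ ≡ φ = 2/3 ≡ 2/3 = 1
¬χ = ¬2/3 = 1/3
(φ ≡ φ) ⊃ ¬χ = 1 ⊃ 1/3 = 1/3
χ ≡ φ = 2/3 ≡ 2/3 = 1
((φ ≡ φ) ⊃ ¬χ) ≡ (χ ≡ φ) = 1/3 ≡ 1 = 1/3
φ ∧ ψ = 2/3 ∧ 2/3 = 2/3
¬ψ = ¬2/3 = 1/3
(φ ∧ ψ) ≡ ¬ψ = 2/3 ≡ 1/3 = 2/3
(((φ ≡ φ) ⊃ ¬χ) ≡ (χ ≡ φ)) ≡ ((φ ∧ ψ) ≡ ¬ψ) = 1/3 ≡ 2/3 = 2/3
(((((ψ ⊃ χ) ≡ ψ) ⊃ (φ ≡ φ)) ∧ ¬(φ ⊃ φ)) ∧ ((χ ∧ ((χ ≡ φ) ≡ ψ)) ∧ ((χ ∧ (χ ≡ ψ)) ∧ φ))) ≡ ((((φ ≡ φ) ⊃ ¬χ) ≡ (χ ≡ φ)) ≡ ((φ ∧ ψ) ≡ ¬ψ)) = 0 ≡ 2/3 = 1/3
¬((((((ψ ⊃ χ) ≡ ψ) ⊃ (φ ≡ φ)) ∧ ¬(φ ⊃ φ)) ∧ ((χ ∧ ((χ ≡ φ) ≡ ψ)) ∧ ((χ ∧ (χ ≡ ψ)) ∧ φ))) ≡ ((((φ ≡ φ) ⊃ ¬χ) ≡ (χ ≡ φ)) ≡ ((φ ∧ ψ) ≡ ¬ψ))) = ¬1/3 = 2/3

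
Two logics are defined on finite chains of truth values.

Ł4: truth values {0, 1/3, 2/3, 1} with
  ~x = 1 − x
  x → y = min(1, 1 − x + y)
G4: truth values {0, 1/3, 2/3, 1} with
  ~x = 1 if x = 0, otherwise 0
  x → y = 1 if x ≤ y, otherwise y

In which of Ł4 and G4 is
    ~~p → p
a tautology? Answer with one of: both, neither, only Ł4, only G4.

In Ł4: every assignment gives 1 — tautology.
In G4: at p = 1/3 the value is 1/3 — not a tautology.

only Ł4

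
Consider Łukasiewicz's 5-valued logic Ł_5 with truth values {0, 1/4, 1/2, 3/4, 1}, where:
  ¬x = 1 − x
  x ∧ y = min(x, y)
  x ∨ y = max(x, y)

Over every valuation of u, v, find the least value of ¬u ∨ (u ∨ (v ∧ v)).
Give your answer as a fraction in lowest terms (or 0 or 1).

1/2

Take u = 1/2, v = 0:
¬u = ¬1/2 = 1/2
v ∧ v = 0 ∧ 0 = 0
u ∨ (v ∧ v) = 1/2 ∨ 0 = 1/2
¬u ∨ (u ∨ (v ∧ v)) = 1/2 ∨ 1/2 = 1/2
No assignment yields a value below 1/2, so this is the minimum.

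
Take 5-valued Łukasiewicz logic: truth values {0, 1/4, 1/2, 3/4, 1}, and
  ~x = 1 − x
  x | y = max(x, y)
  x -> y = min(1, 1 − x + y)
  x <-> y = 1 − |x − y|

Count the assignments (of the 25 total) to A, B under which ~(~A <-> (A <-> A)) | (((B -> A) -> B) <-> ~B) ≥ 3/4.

value 1: 7 assignments (counts)
value 3/4: 6 assignments (counts)
value 1/2: 6 assignments
value 1/4: 4 assignments
value 0: 2 assignments
So 13 of the 25 assignments meet the threshold.

13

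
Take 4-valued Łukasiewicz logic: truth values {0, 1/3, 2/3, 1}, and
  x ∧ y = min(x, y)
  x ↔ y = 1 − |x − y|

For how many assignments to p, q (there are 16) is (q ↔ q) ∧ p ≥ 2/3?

8

p = 0, q = 0 ↦ 0  <
p = 0, q = 1/3 ↦ 0  <
p = 0, q = 2/3 ↦ 0  <
p = 0, q = 1 ↦ 0  <
p = 1/3, q = 0 ↦ 1/3  <
p = 1/3, q = 1/3 ↦ 1/3  <
p = 1/3, q = 2/3 ↦ 1/3  <
p = 1/3, q = 1 ↦ 1/3  <
p = 2/3, q = 0 ↦ 2/3  ≥
p = 2/3, q = 1/3 ↦ 2/3  ≥
p = 2/3, q = 2/3 ↦ 2/3  ≥
p = 2/3, q = 1 ↦ 2/3  ≥
p = 1, q = 0 ↦ 1  ≥
p = 1, q = 1/3 ↦ 1  ≥
p = 1, q = 2/3 ↦ 1  ≥
p = 1, q = 1 ↦ 1  ≥
So 8 of the 16 assignments meet the threshold.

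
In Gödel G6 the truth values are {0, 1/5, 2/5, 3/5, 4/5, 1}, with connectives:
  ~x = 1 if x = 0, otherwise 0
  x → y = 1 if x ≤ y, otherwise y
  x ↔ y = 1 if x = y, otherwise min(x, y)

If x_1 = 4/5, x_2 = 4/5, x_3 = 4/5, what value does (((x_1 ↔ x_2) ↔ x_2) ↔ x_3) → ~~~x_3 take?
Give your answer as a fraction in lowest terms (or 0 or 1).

x_1 ↔ x_2 = 4/5 ↔ 4/5 = 1
(x_1 ↔ x_2) ↔ x_2 = 1 ↔ 4/5 = 4/5
((x_1 ↔ x_2) ↔ x_2) ↔ x_3 = 4/5 ↔ 4/5 = 1
~x_3 = ~4/5 = 0
~~x_3 = ~0 = 1
~~~x_3 = ~1 = 0
(((x_1 ↔ x_2) ↔ x_2) ↔ x_3) → ~~~x_3 = 1 → 0 = 0

0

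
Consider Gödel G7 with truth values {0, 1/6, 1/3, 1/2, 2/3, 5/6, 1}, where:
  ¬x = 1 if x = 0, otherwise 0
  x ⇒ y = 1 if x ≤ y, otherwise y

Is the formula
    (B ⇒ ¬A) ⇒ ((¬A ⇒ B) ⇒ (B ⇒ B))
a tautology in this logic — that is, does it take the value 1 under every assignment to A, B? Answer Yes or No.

Yes

At A = 1/6, B = 1, for instance:
¬A = ¬1/6 = 0
B ⇒ ¬A = 1 ⇒ 0 = 0
¬A ⇒ B = 0 ⇒ 1 = 1
B ⇒ B = 1 ⇒ 1 = 1
(¬A ⇒ B) ⇒ (B ⇒ B) = 1 ⇒ 1 = 1
(B ⇒ ¬A) ⇒ ((¬A ⇒ B) ⇒ (B ⇒ B)) = 0 ⇒ 1 = 1
and checking the remaining 48 assignments likewise gives ≥ 1 in every case.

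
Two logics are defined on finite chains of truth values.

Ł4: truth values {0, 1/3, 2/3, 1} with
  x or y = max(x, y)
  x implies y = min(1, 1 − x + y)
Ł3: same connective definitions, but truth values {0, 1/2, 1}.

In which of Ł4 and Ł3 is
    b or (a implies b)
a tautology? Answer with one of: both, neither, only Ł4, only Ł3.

In Ł4: at a = 1/3, b = 0 the value is 2/3 — not a tautology.
In Ł3: at a = 1/2, b = 0 the value is 1/2 — not a tautology.

neither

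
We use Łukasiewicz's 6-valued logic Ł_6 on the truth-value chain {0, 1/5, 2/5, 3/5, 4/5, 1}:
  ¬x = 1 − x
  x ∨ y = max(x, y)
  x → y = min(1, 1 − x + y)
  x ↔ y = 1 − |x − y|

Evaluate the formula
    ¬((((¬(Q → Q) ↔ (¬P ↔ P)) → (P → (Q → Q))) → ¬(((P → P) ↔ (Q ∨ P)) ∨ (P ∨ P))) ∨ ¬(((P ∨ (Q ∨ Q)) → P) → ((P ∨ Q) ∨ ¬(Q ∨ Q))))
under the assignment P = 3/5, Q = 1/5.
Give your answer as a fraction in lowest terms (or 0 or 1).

Q → Q = 1/5 → 1/5 = 1
¬(Q → Q) = ¬1 = 0
¬P = ¬3/5 = 2/5
¬P ↔ P = 2/5 ↔ 3/5 = 4/5
¬(Q → Q) ↔ (¬P ↔ P) = 0 ↔ 4/5 = 1/5
Q → Q = 1/5 → 1/5 = 1
P → (Q → Q) = 3/5 → 1 = 1
(¬(Q → Q) ↔ (¬P ↔ P)) → (P → (Q → Q)) = 1/5 → 1 = 1
P → P = 3/5 → 3/5 = 1
Q ∨ P = 1/5 ∨ 3/5 = 3/5
(P → P) ↔ (Q ∨ P) = 1 ↔ 3/5 = 3/5
P ∨ P = 3/5 ∨ 3/5 = 3/5
((P → P) ↔ (Q ∨ P)) ∨ (P ∨ P) = 3/5 ∨ 3/5 = 3/5
¬(((P → P) ↔ (Q ∨ P)) ∨ (P ∨ P)) = ¬3/5 = 2/5
((¬(Q → Q) ↔ (¬P ↔ P)) → (P → (Q → Q))) → ¬(((P → P) ↔ (Q ∨ P)) ∨ (P ∨ P)) = 1 → 2/5 = 2/5
Q ∨ Q = 1/5 ∨ 1/5 = 1/5
P ∨ (Q ∨ Q) = 3/5 ∨ 1/5 = 3/5
(P ∨ (Q ∨ Q)) → P = 3/5 → 3/5 = 1
P ∨ Q = 3/5 ∨ 1/5 = 3/5
Q ∨ Q = 1/5 ∨ 1/5 = 1/5
¬(Q ∨ Q) = ¬1/5 = 4/5
(P ∨ Q) ∨ ¬(Q ∨ Q) = 3/5 ∨ 4/5 = 4/5
((P ∨ (Q ∨ Q)) → P) → ((P ∨ Q) ∨ ¬(Q ∨ Q)) = 1 → 4/5 = 4/5
¬(((P ∨ (Q ∨ Q)) → P) → ((P ∨ Q) ∨ ¬(Q ∨ Q))) = ¬4/5 = 1/5
(((¬(Q → Q) ↔ (¬P ↔ P)) → (P → (Q → Q))) → ¬(((P → P) ↔ (Q ∨ P)) ∨ (P ∨ P))) ∨ ¬(((P ∨ (Q ∨ Q)) → P) → ((P ∨ Q) ∨ ¬(Q ∨ Q))) = 2/5 ∨ 1/5 = 2/5
¬((((¬(Q → Q) ↔ (¬P ↔ P)) → (P → (Q → Q))) → ¬(((P → P) ↔ (Q ∨ P)) ∨ (P ∨ P))) ∨ ¬(((P ∨ (Q ∨ Q)) → P) → ((P ∨ Q) ∨ ¬(Q ∨ Q)))) = ¬2/5 = 3/5

3/5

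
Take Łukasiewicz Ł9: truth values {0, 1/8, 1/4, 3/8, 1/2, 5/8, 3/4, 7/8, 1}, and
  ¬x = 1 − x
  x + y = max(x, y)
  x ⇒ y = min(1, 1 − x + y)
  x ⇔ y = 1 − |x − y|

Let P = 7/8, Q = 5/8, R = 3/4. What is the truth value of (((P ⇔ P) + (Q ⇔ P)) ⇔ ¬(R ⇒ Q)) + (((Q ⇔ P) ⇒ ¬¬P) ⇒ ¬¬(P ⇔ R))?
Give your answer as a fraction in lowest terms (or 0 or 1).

P ⇔ P = 7/8 ⇔ 7/8 = 1
Q ⇔ P = 5/8 ⇔ 7/8 = 3/4
(P ⇔ P) + (Q ⇔ P) = 1 + 3/4 = 1
R ⇒ Q = 3/4 ⇒ 5/8 = 7/8
¬(R ⇒ Q) = ¬7/8 = 1/8
((P ⇔ P) + (Q ⇔ P)) ⇔ ¬(R ⇒ Q) = 1 ⇔ 1/8 = 1/8
Q ⇔ P = 5/8 ⇔ 7/8 = 3/4
¬P = ¬7/8 = 1/8
¬¬P = ¬1/8 = 7/8
(Q ⇔ P) ⇒ ¬¬P = 3/4 ⇒ 7/8 = 1
P ⇔ R = 7/8 ⇔ 3/4 = 7/8
¬(P ⇔ R) = ¬7/8 = 1/8
¬¬(P ⇔ R) = ¬1/8 = 7/8
((Q ⇔ P) ⇒ ¬¬P) ⇒ ¬¬(P ⇔ R) = 1 ⇒ 7/8 = 7/8
(((P ⇔ P) + (Q ⇔ P)) ⇔ ¬(R ⇒ Q)) + (((Q ⇔ P) ⇒ ¬¬P) ⇒ ¬¬(P ⇔ R)) = 1/8 + 7/8 = 7/8

7/8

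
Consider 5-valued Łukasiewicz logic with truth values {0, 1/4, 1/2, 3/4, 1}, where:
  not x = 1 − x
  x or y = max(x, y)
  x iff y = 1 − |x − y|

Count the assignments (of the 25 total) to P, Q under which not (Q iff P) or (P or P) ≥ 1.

6

value 1: 6 assignments (counts)
value 3/4: 7 assignments
value 1/2: 7 assignments
value 1/4: 4 assignments
value 0: 1 assignment
So 6 of the 25 assignments meet the threshold.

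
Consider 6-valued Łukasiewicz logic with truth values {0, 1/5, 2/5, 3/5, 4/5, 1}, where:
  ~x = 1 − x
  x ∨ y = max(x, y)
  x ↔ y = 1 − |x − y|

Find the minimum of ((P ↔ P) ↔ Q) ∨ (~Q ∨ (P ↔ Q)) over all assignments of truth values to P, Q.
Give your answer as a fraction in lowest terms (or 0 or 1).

Take P = 0, Q = 2/5:
P ↔ P = 0 ↔ 0 = 1
(P ↔ P) ↔ Q = 1 ↔ 2/5 = 2/5
~Q = ~2/5 = 3/5
P ↔ Q = 0 ↔ 2/5 = 3/5
~Q ∨ (P ↔ Q) = 3/5 ∨ 3/5 = 3/5
((P ↔ P) ↔ Q) ∨ (~Q ∨ (P ↔ Q)) = 2/5 ∨ 3/5 = 3/5
No assignment yields a value below 3/5, so this is the minimum.

3/5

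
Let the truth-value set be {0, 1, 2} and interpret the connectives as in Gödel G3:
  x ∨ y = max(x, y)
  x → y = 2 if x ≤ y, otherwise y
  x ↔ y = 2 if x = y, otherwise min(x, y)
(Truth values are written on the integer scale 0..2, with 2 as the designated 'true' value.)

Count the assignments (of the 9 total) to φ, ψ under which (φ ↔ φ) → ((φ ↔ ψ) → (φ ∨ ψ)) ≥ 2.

φ = 0, ψ = 0 ↦ 0  <
φ = 0, ψ = 1 ↦ 2  ≥
φ = 0, ψ = 2 ↦ 2  ≥
φ = 1, ψ = 0 ↦ 2  ≥
φ = 1, ψ = 1 ↦ 1  <
φ = 1, ψ = 2 ↦ 2  ≥
φ = 2, ψ = 0 ↦ 2  ≥
φ = 2, ψ = 1 ↦ 2  ≥
φ = 2, ψ = 2 ↦ 2  ≥
So 7 of the 9 assignments meet the threshold.

7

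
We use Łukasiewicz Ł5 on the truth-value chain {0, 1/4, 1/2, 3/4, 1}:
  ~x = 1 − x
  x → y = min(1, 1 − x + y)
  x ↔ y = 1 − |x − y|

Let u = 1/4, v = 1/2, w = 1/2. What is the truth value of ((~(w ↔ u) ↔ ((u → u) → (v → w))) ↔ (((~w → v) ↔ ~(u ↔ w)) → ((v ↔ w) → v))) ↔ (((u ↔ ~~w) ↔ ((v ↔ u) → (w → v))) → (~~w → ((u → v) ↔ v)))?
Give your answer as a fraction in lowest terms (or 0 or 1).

w ↔ u = 1/2 ↔ 1/4 = 3/4
~(w ↔ u) = ~3/4 = 1/4
u → u = 1/4 → 1/4 = 1
v → w = 1/2 → 1/2 = 1
(u → u) → (v → w) = 1 → 1 = 1
~(w ↔ u) ↔ ((u → u) → (v → w)) = 1/4 ↔ 1 = 1/4
~w = ~1/2 = 1/2
~w → v = 1/2 → 1/2 = 1
u ↔ w = 1/4 ↔ 1/2 = 3/4
~(u ↔ w) = ~3/4 = 1/4
(~w → v) ↔ ~(u ↔ w) = 1 ↔ 1/4 = 1/4
v ↔ w = 1/2 ↔ 1/2 = 1
(v ↔ w) → v = 1 → 1/2 = 1/2
((~w → v) ↔ ~(u ↔ w)) → ((v ↔ w) → v) = 1/4 → 1/2 = 1
(~(w ↔ u) ↔ ((u → u) → (v → w))) ↔ (((~w → v) ↔ ~(u ↔ w)) → ((v ↔ w) → v)) = 1/4 ↔ 1 = 1/4
~w = ~1/2 = 1/2
~~w = ~1/2 = 1/2
u ↔ ~~w = 1/4 ↔ 1/2 = 3/4
v ↔ u = 1/2 ↔ 1/4 = 3/4
w → v = 1/2 → 1/2 = 1
(v ↔ u) → (w → v) = 3/4 → 1 = 1
(u ↔ ~~w) ↔ ((v ↔ u) → (w → v)) = 3/4 ↔ 1 = 3/4
~w = ~1/2 = 1/2
~~w = ~1/2 = 1/2
u → v = 1/4 → 1/2 = 1
(u → v) ↔ v = 1 ↔ 1/2 = 1/2
~~w → ((u → v) ↔ v) = 1/2 → 1/2 = 1
((u ↔ ~~w) ↔ ((v ↔ u) → (w → v))) → (~~w → ((u → v) ↔ v)) = 3/4 → 1 = 1
((~(w ↔ u) ↔ ((u → u) → (v → w))) ↔ (((~w → v) ↔ ~(u ↔ w)) → ((v ↔ w) → v))) ↔ (((u ↔ ~~w) ↔ ((v ↔ u) → (w → v))) → (~~w → ((u → v) ↔ v))) = 1/4 ↔ 1 = 1/4

1/4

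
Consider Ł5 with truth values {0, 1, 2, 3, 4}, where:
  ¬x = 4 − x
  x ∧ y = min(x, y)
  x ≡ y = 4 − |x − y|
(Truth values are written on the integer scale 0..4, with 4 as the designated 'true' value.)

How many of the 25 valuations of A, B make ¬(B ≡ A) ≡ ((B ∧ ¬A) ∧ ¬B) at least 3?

15

value 4: 7 assignments (counts)
value 3: 8 assignments (counts)
value 2: 5 assignments
value 1: 3 assignments
value 0: 2 assignments
So 15 of the 25 assignments meet the threshold.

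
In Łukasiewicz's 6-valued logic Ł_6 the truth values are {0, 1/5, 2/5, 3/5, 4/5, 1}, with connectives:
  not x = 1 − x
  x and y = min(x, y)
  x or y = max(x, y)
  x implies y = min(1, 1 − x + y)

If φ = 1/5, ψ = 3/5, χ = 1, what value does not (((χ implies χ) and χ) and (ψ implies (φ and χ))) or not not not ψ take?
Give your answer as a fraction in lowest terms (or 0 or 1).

2/5

χ implies χ = 1 implies 1 = 1
(χ implies χ) and χ = 1 and 1 = 1
φ and χ = 1/5 and 1 = 1/5
ψ implies (φ and χ) = 3/5 implies 1/5 = 3/5
((χ implies χ) and χ) and (ψ implies (φ and χ)) = 1 and 3/5 = 3/5
not (((χ implies χ) and χ) and (ψ implies (φ and χ))) = not 3/5 = 2/5
not ψ = not 3/5 = 2/5
not not ψ = not 2/5 = 3/5
not not not ψ = not 3/5 = 2/5
not (((χ implies χ) and χ) and (ψ implies (φ and χ))) or not not not ψ = 2/5 or 2/5 = 2/5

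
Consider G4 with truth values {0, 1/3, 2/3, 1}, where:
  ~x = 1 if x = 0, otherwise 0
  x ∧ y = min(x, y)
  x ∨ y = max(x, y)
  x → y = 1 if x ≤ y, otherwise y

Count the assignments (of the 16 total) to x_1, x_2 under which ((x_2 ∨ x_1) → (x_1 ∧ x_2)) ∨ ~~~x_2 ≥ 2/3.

9

x_1 = 0, x_2 = 0 ↦ 1  ≥
x_1 = 0, x_2 = 1/3 ↦ 0  <
x_1 = 0, x_2 = 2/3 ↦ 0  <
x_1 = 0, x_2 = 1 ↦ 0  <
x_1 = 1/3, x_2 = 0 ↦ 1  ≥
x_1 = 1/3, x_2 = 1/3 ↦ 1  ≥
x_1 = 1/3, x_2 = 2/3 ↦ 1/3  <
x_1 = 1/3, x_2 = 1 ↦ 1/3  <
x_1 = 2/3, x_2 = 0 ↦ 1  ≥
x_1 = 2/3, x_2 = 1/3 ↦ 1/3  <
x_1 = 2/3, x_2 = 2/3 ↦ 1  ≥
x_1 = 2/3, x_2 = 1 ↦ 2/3  ≥
x_1 = 1, x_2 = 0 ↦ 1  ≥
x_1 = 1, x_2 = 1/3 ↦ 1/3  <
x_1 = 1, x_2 = 2/3 ↦ 2/3  ≥
x_1 = 1, x_2 = 1 ↦ 1  ≥
So 9 of the 16 assignments meet the threshold.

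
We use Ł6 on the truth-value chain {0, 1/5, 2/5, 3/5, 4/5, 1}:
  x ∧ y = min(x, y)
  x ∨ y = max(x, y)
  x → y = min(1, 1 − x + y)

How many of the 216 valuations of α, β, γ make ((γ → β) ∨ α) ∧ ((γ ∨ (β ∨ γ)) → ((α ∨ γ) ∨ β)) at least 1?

value 1: 141 assignments (counts)
value 4/5: 35 assignments
value 3/5: 22 assignments
value 2/5: 12 assignments
value 1/5: 5 assignments
value 0: 1 assignment
So 141 of the 216 assignments meet the threshold.

141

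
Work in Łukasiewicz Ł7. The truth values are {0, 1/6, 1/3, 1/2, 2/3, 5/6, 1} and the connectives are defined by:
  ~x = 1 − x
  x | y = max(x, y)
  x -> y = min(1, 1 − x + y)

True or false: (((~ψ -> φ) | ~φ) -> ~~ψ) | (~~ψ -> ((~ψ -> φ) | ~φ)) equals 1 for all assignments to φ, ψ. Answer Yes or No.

Yes

At φ = 5/6, ψ = 0, for instance:
~ψ = ~0 = 1
~ψ -> φ = 1 -> 5/6 = 5/6
~φ = ~5/6 = 1/6
(~ψ -> φ) | ~φ = 5/6 | 1/6 = 5/6
~ψ = ~0 = 1
~~ψ = ~1 = 0
((~ψ -> φ) | ~φ) -> ~~ψ = 5/6 -> 0 = 1/6
~~ψ -> ((~ψ -> φ) | ~φ) = 0 -> 5/6 = 1
(((~ψ -> φ) | ~φ) -> ~~ψ) | (~~ψ -> ((~ψ -> φ) | ~φ)) = 1/6 | 1 = 1
and checking the remaining 48 assignments likewise gives ≥ 1 in every case.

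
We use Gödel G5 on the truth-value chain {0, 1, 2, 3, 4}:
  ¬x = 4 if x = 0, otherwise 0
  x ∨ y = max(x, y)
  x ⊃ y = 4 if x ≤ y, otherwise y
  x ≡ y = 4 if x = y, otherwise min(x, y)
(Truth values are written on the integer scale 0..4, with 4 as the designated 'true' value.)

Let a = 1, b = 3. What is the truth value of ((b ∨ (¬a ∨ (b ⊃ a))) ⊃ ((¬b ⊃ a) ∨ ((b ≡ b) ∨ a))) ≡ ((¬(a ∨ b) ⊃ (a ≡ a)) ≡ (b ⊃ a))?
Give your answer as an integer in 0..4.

1

¬a = ¬1 = 0
b ⊃ a = 3 ⊃ 1 = 1
¬a ∨ (b ⊃ a) = 0 ∨ 1 = 1
b ∨ (¬a ∨ (b ⊃ a)) = 3 ∨ 1 = 3
¬b = ¬3 = 0
¬b ⊃ a = 0 ⊃ 1 = 4
b ≡ b = 3 ≡ 3 = 4
(b ≡ b) ∨ a = 4 ∨ 1 = 4
(¬b ⊃ a) ∨ ((b ≡ b) ∨ a) = 4 ∨ 4 = 4
(b ∨ (¬a ∨ (b ⊃ a))) ⊃ ((¬b ⊃ a) ∨ ((b ≡ b) ∨ a)) = 3 ⊃ 4 = 4
a ∨ b = 1 ∨ 3 = 3
¬(a ∨ b) = ¬3 = 0
a ≡ a = 1 ≡ 1 = 4
¬(a ∨ b) ⊃ (a ≡ a) = 0 ⊃ 4 = 4
b ⊃ a = 3 ⊃ 1 = 1
(¬(a ∨ b) ⊃ (a ≡ a)) ≡ (b ⊃ a) = 4 ≡ 1 = 1
((b ∨ (¬a ∨ (b ⊃ a))) ⊃ ((¬b ⊃ a) ∨ ((b ≡ b) ∨ a))) ≡ ((¬(a ∨ b) ⊃ (a ≡ a)) ≡ (b ⊃ a)) = 4 ≡ 1 = 1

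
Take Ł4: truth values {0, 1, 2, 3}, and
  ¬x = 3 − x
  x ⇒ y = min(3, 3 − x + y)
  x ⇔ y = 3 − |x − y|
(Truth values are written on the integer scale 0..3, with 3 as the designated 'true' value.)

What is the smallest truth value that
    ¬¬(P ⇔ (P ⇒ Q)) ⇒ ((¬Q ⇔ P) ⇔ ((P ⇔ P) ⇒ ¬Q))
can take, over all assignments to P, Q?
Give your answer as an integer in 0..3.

2

Take P = 1, Q = 0:
P ⇒ Q = 1 ⇒ 0 = 2
P ⇔ (P ⇒ Q) = 1 ⇔ 2 = 2
¬(P ⇔ (P ⇒ Q)) = ¬2 = 1
¬¬(P ⇔ (P ⇒ Q)) = ¬1 = 2
¬Q = ¬0 = 3
¬Q ⇔ P = 3 ⇔ 1 = 1
P ⇔ P = 1 ⇔ 1 = 3
¬Q = ¬0 = 3
(P ⇔ P) ⇒ ¬Q = 3 ⇒ 3 = 3
(¬Q ⇔ P) ⇔ ((P ⇔ P) ⇒ ¬Q) = 1 ⇔ 3 = 1
¬¬(P ⇔ (P ⇒ Q)) ⇒ ((¬Q ⇔ P) ⇔ ((P ⇔ P) ⇒ ¬Q)) = 2 ⇒ 1 = 2
No assignment yields a value below 2, so this is the minimum.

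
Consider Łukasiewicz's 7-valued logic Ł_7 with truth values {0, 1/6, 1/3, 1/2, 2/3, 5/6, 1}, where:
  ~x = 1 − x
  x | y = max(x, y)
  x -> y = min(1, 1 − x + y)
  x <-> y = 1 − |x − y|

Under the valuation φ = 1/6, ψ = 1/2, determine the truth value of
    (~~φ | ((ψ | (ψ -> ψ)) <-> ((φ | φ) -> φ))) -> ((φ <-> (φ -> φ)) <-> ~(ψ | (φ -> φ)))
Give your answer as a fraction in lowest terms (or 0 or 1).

~φ = ~1/6 = 5/6
~~φ = ~5/6 = 1/6
ψ -> ψ = 1/2 -> 1/2 = 1
ψ | (ψ -> ψ) = 1/2 | 1 = 1
φ | φ = 1/6 | 1/6 = 1/6
(φ | φ) -> φ = 1/6 -> 1/6 = 1
(ψ | (ψ -> ψ)) <-> ((φ | φ) -> φ) = 1 <-> 1 = 1
~~φ | ((ψ | (ψ -> ψ)) <-> ((φ | φ) -> φ)) = 1/6 | 1 = 1
φ -> φ = 1/6 -> 1/6 = 1
φ <-> (φ -> φ) = 1/6 <-> 1 = 1/6
φ -> φ = 1/6 -> 1/6 = 1
ψ | (φ -> φ) = 1/2 | 1 = 1
~(ψ | (φ -> φ)) = ~1 = 0
(φ <-> (φ -> φ)) <-> ~(ψ | (φ -> φ)) = 1/6 <-> 0 = 5/6
(~~φ | ((ψ | (ψ -> ψ)) <-> ((φ | φ) -> φ))) -> ((φ <-> (φ -> φ)) <-> ~(ψ | (φ -> φ))) = 1 -> 5/6 = 5/6

5/6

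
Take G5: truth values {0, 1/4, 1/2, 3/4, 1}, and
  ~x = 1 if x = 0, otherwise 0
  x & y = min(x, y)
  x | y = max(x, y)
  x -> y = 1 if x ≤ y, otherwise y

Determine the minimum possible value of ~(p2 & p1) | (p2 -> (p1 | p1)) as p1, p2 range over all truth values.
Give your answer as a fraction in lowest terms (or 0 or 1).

1/4

Take p1 = 1/4, p2 = 1/2:
p2 & p1 = 1/2 & 1/4 = 1/4
~(p2 & p1) = ~1/4 = 0
p1 | p1 = 1/4 | 1/4 = 1/4
p2 -> (p1 | p1) = 1/2 -> 1/4 = 1/4
~(p2 & p1) | (p2 -> (p1 | p1)) = 0 | 1/4 = 1/4
No assignment yields a value below 1/4, so this is the minimum.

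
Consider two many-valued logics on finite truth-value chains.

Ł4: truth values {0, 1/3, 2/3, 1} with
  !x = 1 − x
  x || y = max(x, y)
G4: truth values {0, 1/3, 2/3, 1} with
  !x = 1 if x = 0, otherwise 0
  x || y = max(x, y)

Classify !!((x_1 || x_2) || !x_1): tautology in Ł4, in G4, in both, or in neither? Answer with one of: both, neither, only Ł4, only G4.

only G4

In Ł4: at x_1 = 1/3, x_2 = 0 the value is 2/3 — not a tautology.
In G4: every assignment gives 1 — tautology.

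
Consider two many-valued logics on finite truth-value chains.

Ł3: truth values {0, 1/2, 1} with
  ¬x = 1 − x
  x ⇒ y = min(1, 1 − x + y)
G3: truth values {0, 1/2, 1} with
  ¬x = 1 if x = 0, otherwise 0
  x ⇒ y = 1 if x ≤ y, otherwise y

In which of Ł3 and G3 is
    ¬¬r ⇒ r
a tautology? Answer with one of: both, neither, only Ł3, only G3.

In Ł3: every assignment gives 1 — tautology.
In G3: at r = 1/2 the value is 1/2 — not a tautology.

only Ł3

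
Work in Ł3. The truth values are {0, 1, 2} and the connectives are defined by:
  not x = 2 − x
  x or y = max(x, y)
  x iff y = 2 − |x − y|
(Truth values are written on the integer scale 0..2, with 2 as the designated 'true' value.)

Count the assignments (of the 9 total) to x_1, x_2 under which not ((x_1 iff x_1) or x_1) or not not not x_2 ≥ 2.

3

x_1 = 0, x_2 = 0 ↦ 2  ≥
x_1 = 0, x_2 = 1 ↦ 1  <
x_1 = 0, x_2 = 2 ↦ 0  <
x_1 = 1, x_2 = 0 ↦ 2  ≥
x_1 = 1, x_2 = 1 ↦ 1  <
x_1 = 1, x_2 = 2 ↦ 0  <
x_1 = 2, x_2 = 0 ↦ 2  ≥
x_1 = 2, x_2 = 1 ↦ 1  <
x_1 = 2, x_2 = 2 ↦ 0  <
So 3 of the 9 assignments meet the threshold.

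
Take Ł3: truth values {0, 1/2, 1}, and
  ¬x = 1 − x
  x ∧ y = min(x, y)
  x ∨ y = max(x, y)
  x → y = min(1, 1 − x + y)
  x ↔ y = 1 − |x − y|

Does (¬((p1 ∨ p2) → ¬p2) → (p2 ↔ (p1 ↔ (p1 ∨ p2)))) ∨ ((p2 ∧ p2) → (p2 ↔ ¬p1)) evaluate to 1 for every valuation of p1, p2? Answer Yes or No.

No

Counterexample: take p1 = 1/2, p2 = 1.
p1 ∨ p2 = 1/2 ∨ 1 = 1
¬p2 = ¬1 = 0
(p1 ∨ p2) → ¬p2 = 1 → 0 = 0
¬((p1 ∨ p2) → ¬p2) = ¬0 = 1
p1 ∨ p2 = 1/2 ∨ 1 = 1
p1 ↔ (p1 ∨ p2) = 1/2 ↔ 1 = 1/2
p2 ↔ (p1 ↔ (p1 ∨ p2)) = 1 ↔ 1/2 = 1/2
¬((p1 ∨ p2) → ¬p2) → (p2 ↔ (p1 ↔ (p1 ∨ p2))) = 1 → 1/2 = 1/2
p2 ∧ p2 = 1 ∧ 1 = 1
¬p1 = ¬1/2 = 1/2
p2 ↔ ¬p1 = 1 ↔ 1/2 = 1/2
(p2 ∧ p2) → (p2 ↔ ¬p1) = 1 → 1/2 = 1/2
(¬((p1 ∨ p2) → ¬p2) → (p2 ↔ (p1 ↔ (p1 ∨ p2)))) ∨ ((p2 ∧ p2) → (p2 ↔ ¬p1)) = 1/2 ∨ 1/2 = 1/2
This gives 1/2 ≠ 1.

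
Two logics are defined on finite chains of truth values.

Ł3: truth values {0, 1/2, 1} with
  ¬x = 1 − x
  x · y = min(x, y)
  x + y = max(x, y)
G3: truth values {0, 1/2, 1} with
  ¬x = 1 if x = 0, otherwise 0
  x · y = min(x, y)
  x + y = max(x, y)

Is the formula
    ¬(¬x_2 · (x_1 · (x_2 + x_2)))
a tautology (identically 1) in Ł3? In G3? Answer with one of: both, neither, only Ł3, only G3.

In Ł3: at x_1 = 1/2, x_2 = 1/2 the value is 1/2 — not a tautology.
In G3: every assignment gives 1 — tautology.

only G3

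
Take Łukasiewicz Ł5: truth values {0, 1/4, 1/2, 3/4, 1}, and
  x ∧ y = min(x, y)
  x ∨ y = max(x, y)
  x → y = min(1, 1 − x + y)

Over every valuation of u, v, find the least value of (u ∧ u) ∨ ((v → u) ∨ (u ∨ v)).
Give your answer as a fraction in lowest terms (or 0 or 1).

Take u = 0, v = 1/2:
u ∧ u = 0 ∧ 0 = 0
v → u = 1/2 → 0 = 1/2
u ∨ v = 0 ∨ 1/2 = 1/2
(v → u) ∨ (u ∨ v) = 1/2 ∨ 1/2 = 1/2
(u ∧ u) ∨ ((v → u) ∨ (u ∨ v)) = 0 ∨ 1/2 = 1/2
No assignment yields a value below 1/2, so this is the minimum.

1/2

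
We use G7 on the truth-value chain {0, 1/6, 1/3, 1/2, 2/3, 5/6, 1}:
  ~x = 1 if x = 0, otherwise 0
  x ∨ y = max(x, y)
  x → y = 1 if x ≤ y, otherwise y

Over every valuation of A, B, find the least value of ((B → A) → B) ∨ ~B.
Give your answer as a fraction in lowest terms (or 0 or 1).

1/6

Take A = 1/6, B = 1/6:
B → A = 1/6 → 1/6 = 1
(B → A) → B = 1 → 1/6 = 1/6
~B = ~1/6 = 0
((B → A) → B) ∨ ~B = 1/6 ∨ 0 = 1/6
No assignment yields a value below 1/6, so this is the minimum.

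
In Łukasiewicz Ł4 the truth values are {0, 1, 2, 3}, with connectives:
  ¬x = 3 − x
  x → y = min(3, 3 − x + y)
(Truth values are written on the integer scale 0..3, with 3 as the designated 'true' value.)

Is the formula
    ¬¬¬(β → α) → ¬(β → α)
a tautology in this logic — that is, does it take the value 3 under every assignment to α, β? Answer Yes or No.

Yes

α = 0, β = 0 ↦ 3
α = 0, β = 1 ↦ 3
α = 0, β = 2 ↦ 3
α = 0, β = 3 ↦ 3
α = 1, β = 0 ↦ 3
α = 1, β = 1 ↦ 3
α = 1, β = 2 ↦ 3
α = 1, β = 3 ↦ 3
α = 2, β = 0 ↦ 3
α = 2, β = 1 ↦ 3
α = 2, β = 2 ↦ 3
α = 2, β = 3 ↦ 3
α = 3, β = 0 ↦ 3
α = 3, β = 1 ↦ 3
α = 3, β = 2 ↦ 3
α = 3, β = 3 ↦ 3
Every assignment gives a value ≥ 3.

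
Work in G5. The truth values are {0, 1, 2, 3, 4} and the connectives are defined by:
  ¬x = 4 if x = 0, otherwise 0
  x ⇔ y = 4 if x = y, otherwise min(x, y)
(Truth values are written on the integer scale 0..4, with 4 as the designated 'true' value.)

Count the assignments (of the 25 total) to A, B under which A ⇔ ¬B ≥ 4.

value 4: 5 assignments (counts)
value 3: 1 assignment
value 2: 1 assignment
value 1: 1 assignment
value 0: 17 assignments
So 5 of the 25 assignments meet the threshold.

5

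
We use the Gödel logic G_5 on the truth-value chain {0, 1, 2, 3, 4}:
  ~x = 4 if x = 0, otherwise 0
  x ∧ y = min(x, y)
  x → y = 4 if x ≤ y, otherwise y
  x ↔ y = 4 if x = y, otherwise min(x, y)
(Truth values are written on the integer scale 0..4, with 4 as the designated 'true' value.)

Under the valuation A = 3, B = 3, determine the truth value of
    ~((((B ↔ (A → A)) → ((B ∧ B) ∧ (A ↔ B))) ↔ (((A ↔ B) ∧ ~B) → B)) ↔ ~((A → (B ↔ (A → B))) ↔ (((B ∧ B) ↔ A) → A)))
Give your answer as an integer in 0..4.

A → A = 3 → 3 = 4
B ↔ (A → A) = 3 ↔ 4 = 3
B ∧ B = 3 ∧ 3 = 3
A ↔ B = 3 ↔ 3 = 4
(B ∧ B) ∧ (A ↔ B) = 3 ∧ 4 = 3
(B ↔ (A → A)) → ((B ∧ B) ∧ (A ↔ B)) = 3 → 3 = 4
A ↔ B = 3 ↔ 3 = 4
~B = ~3 = 0
(A ↔ B) ∧ ~B = 4 ∧ 0 = 0
((A ↔ B) ∧ ~B) → B = 0 → 3 = 4
((B ↔ (A → A)) → ((B ∧ B) ∧ (A ↔ B))) ↔ (((A ↔ B) ∧ ~B) → B) = 4 ↔ 4 = 4
A → B = 3 → 3 = 4
B ↔ (A → B) = 3 ↔ 4 = 3
A → (B ↔ (A → B)) = 3 → 3 = 4
B ∧ B = 3 ∧ 3 = 3
(B ∧ B) ↔ A = 3 ↔ 3 = 4
((B ∧ B) ↔ A) → A = 4 → 3 = 3
(A → (B ↔ (A → B))) ↔ (((B ∧ B) ↔ A) → A) = 4 ↔ 3 = 3
~((A → (B ↔ (A → B))) ↔ (((B ∧ B) ↔ A) → A)) = ~3 = 0
(((B ↔ (A → A)) → ((B ∧ B) ∧ (A ↔ B))) ↔ (((A ↔ B) ∧ ~B) → B)) ↔ ~((A → (B ↔ (A → B))) ↔ (((B ∧ B) ↔ A) → A)) = 4 ↔ 0 = 0
~((((B ↔ (A → A)) → ((B ∧ B) ∧ (A ↔ B))) ↔ (((A ↔ B) ∧ ~B) → B)) ↔ ~((A → (B ↔ (A → B))) ↔ (((B ∧ B) ↔ A) → A))) = ~0 = 4

4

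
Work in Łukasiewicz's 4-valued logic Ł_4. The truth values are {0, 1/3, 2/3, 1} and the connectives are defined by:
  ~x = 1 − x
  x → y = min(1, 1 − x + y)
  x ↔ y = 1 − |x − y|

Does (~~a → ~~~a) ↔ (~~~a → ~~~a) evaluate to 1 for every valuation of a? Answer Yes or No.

Counterexample: take a = 2/3.
~a = ~2/3 = 1/3
~~a = ~1/3 = 2/3
~a = ~2/3 = 1/3
~~a = ~1/3 = 2/3
~~~a = ~2/3 = 1/3
~~a → ~~~a = 2/3 → 1/3 = 2/3
~a = ~2/3 = 1/3
~~a = ~1/3 = 2/3
~~~a = ~2/3 = 1/3
~a = ~2/3 = 1/3
~~a = ~1/3 = 2/3
~~~a = ~2/3 = 1/3
~~~a → ~~~a = 1/3 → 1/3 = 1
(~~a → ~~~a) ↔ (~~~a → ~~~a) = 2/3 ↔ 1 = 2/3
This gives 2/3 ≠ 1.

No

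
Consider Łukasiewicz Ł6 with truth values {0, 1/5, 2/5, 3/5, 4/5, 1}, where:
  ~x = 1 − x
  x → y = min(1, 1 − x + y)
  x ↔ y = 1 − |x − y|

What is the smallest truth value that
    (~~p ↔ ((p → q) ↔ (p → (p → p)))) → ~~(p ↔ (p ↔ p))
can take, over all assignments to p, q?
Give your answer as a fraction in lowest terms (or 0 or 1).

3/5

Take p = 2/5, q = 0:
~p = ~2/5 = 3/5
~~p = ~3/5 = 2/5
p → q = 2/5 → 0 = 3/5
p → p = 2/5 → 2/5 = 1
p → (p → p) = 2/5 → 1 = 1
(p → q) ↔ (p → (p → p)) = 3/5 ↔ 1 = 3/5
~~p ↔ ((p → q) ↔ (p → (p → p))) = 2/5 ↔ 3/5 = 4/5
p ↔ p = 2/5 ↔ 2/5 = 1
p ↔ (p ↔ p) = 2/5 ↔ 1 = 2/5
~(p ↔ (p ↔ p)) = ~2/5 = 3/5
~~(p ↔ (p ↔ p)) = ~3/5 = 2/5
(~~p ↔ ((p → q) ↔ (p → (p → p)))) → ~~(p ↔ (p ↔ p)) = 4/5 → 2/5 = 3/5
No assignment yields a value below 3/5, so this is the minimum.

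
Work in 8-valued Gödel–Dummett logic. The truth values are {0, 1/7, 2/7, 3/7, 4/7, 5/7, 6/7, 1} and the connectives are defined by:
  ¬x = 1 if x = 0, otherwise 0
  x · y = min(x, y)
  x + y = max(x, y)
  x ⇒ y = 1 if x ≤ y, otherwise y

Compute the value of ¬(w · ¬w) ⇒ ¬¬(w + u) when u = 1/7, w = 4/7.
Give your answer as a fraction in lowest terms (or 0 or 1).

¬w = ¬4/7 = 0
w · ¬w = 4/7 · 0 = 0
¬(w · ¬w) = ¬0 = 1
w + u = 4/7 + 1/7 = 4/7
¬(w + u) = ¬4/7 = 0
¬¬(w + u) = ¬0 = 1
¬(w · ¬w) ⇒ ¬¬(w + u) = 1 ⇒ 1 = 1

1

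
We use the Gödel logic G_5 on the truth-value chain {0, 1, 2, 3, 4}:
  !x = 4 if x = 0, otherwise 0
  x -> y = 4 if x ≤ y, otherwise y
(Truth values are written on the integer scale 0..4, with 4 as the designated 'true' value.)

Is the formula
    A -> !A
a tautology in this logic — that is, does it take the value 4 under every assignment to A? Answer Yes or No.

No

Counterexample: take A = 1.
!A = !1 = 0
A -> !A = 1 -> 0 = 0
This gives 0 ≠ 4.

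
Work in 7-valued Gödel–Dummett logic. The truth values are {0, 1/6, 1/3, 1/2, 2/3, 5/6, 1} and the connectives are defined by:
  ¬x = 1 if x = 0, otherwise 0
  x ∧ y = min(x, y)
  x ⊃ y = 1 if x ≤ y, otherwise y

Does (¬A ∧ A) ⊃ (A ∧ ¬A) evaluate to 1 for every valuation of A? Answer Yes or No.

A = 0 ↦ 1
A = 1/6 ↦ 1
A = 1/3 ↦ 1
A = 1/2 ↦ 1
A = 2/3 ↦ 1
A = 5/6 ↦ 1
A = 1 ↦ 1
Every assignment gives a value ≥ 1.

Yes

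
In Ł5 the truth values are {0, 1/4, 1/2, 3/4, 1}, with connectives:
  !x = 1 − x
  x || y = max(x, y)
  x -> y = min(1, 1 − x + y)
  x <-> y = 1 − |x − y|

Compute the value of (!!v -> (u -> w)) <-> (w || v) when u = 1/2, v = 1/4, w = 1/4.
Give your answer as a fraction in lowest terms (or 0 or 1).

!v = !1/4 = 3/4
!!v = !3/4 = 1/4
u -> w = 1/2 -> 1/4 = 3/4
!!v -> (u -> w) = 1/4 -> 3/4 = 1
w || v = 1/4 || 1/4 = 1/4
(!!v -> (u -> w)) <-> (w || v) = 1 <-> 1/4 = 1/4

1/4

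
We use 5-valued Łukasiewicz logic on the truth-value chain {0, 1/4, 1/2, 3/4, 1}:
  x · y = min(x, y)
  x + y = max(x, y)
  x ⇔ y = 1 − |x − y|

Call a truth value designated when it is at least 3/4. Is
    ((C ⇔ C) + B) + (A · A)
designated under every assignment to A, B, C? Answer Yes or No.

Yes

At A = 1, B = 1/4, C = 3/4, for instance:
C ⇔ C = 3/4 ⇔ 3/4 = 1
(C ⇔ C) + B = 1 + 1/4 = 1
A · A = 1 · 1 = 1
((C ⇔ C) + B) + (A · A) = 1 + 1 = 1
and checking the remaining 124 assignments likewise gives ≥ 3/4 in every case.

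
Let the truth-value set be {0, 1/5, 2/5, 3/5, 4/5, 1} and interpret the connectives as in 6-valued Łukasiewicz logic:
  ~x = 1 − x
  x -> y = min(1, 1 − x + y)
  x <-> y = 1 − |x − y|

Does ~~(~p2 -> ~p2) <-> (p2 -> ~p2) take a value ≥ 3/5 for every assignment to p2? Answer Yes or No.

No

Counterexample: take p2 = 4/5.
~p2 = ~4/5 = 1/5
~p2 = ~4/5 = 1/5
~p2 -> ~p2 = 1/5 -> 1/5 = 1
~(~p2 -> ~p2) = ~1 = 0
~~(~p2 -> ~p2) = ~0 = 1
~p2 = ~4/5 = 1/5
p2 -> ~p2 = 4/5 -> 1/5 = 2/5
~~(~p2 -> ~p2) <-> (p2 -> ~p2) = 1 <-> 2/5 = 2/5
This gives 2/5, which is below 3/5.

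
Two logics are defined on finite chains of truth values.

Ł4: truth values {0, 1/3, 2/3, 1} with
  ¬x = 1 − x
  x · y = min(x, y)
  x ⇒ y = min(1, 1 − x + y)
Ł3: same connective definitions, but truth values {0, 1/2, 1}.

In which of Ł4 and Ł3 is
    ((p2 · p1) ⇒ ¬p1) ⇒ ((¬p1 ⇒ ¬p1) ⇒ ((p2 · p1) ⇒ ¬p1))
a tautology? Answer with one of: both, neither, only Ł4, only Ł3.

both

In Ł4: every assignment gives 1 — tautology.
In Ł3: every assignment gives 1 — tautology.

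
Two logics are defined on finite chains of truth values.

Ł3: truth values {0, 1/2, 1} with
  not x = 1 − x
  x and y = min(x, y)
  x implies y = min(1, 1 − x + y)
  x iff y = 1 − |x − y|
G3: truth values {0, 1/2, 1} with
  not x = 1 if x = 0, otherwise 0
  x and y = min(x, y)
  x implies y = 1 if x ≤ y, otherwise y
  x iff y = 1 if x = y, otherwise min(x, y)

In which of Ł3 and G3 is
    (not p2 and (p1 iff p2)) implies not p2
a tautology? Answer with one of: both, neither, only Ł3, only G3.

both

In Ł3: every assignment gives 1 — tautology.
In G3: every assignment gives 1 — tautology.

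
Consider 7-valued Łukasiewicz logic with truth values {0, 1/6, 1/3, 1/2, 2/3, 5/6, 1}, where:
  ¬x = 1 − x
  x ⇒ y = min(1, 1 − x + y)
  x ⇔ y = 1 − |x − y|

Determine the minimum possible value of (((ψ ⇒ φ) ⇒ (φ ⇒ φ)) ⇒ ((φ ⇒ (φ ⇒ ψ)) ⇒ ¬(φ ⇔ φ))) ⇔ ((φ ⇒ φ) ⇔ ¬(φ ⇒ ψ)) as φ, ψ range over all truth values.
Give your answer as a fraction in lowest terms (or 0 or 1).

Take φ = 1/2, ψ = 0:
ψ ⇒ φ = 0 ⇒ 1/2 = 1
φ ⇒ φ = 1/2 ⇒ 1/2 = 1
(ψ ⇒ φ) ⇒ (φ ⇒ φ) = 1 ⇒ 1 = 1
φ ⇒ ψ = 1/2 ⇒ 0 = 1/2
φ ⇒ (φ ⇒ ψ) = 1/2 ⇒ 1/2 = 1
φ ⇔ φ = 1/2 ⇔ 1/2 = 1
¬(φ ⇔ φ) = ¬1 = 0
(φ ⇒ (φ ⇒ ψ)) ⇒ ¬(φ ⇔ φ) = 1 ⇒ 0 = 0
((ψ ⇒ φ) ⇒ (φ ⇒ φ)) ⇒ ((φ ⇒ (φ ⇒ ψ)) ⇒ ¬(φ ⇔ φ)) = 1 ⇒ 0 = 0
φ ⇒ φ = 1/2 ⇒ 1/2 = 1
φ ⇒ ψ = 1/2 ⇒ 0 = 1/2
¬(φ ⇒ ψ) = ¬1/2 = 1/2
(φ ⇒ φ) ⇔ ¬(φ ⇒ ψ) = 1 ⇔ 1/2 = 1/2
(((ψ ⇒ φ) ⇒ (φ ⇒ φ)) ⇒ ((φ ⇒ (φ ⇒ ψ)) ⇒ ¬(φ ⇔ φ))) ⇔ ((φ ⇒ φ) ⇔ ¬(φ ⇒ ψ)) = 0 ⇔ 1/2 = 1/2
No assignment yields a value below 1/2, so this is the minimum.

1/2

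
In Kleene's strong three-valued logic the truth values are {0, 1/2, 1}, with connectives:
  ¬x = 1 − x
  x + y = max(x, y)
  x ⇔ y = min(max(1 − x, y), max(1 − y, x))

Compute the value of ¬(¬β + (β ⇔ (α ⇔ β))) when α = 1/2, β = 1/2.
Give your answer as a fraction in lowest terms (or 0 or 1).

1/2

¬β = ¬1/2 = 1/2
α ⇔ β = 1/2 ⇔ 1/2 = 1/2
β ⇔ (α ⇔ β) = 1/2 ⇔ 1/2 = 1/2
¬β + (β ⇔ (α ⇔ β)) = 1/2 + 1/2 = 1/2
¬(¬β + (β ⇔ (α ⇔ β))) = ¬1/2 = 1/2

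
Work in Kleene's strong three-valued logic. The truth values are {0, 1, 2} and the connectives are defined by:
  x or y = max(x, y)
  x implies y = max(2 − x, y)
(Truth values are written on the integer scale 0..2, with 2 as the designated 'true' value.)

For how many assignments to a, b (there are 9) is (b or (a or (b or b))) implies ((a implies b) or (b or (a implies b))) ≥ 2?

5

a = 0, b = 0 ↦ 2  ≥
a = 0, b = 1 ↦ 2  ≥
a = 0, b = 2 ↦ 2  ≥
a = 1, b = 0 ↦ 1  <
a = 1, b = 1 ↦ 1  <
a = 1, b = 2 ↦ 2  ≥
a = 2, b = 0 ↦ 0  <
a = 2, b = 1 ↦ 1  <
a = 2, b = 2 ↦ 2  ≥
So 5 of the 9 assignments meet the threshold.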